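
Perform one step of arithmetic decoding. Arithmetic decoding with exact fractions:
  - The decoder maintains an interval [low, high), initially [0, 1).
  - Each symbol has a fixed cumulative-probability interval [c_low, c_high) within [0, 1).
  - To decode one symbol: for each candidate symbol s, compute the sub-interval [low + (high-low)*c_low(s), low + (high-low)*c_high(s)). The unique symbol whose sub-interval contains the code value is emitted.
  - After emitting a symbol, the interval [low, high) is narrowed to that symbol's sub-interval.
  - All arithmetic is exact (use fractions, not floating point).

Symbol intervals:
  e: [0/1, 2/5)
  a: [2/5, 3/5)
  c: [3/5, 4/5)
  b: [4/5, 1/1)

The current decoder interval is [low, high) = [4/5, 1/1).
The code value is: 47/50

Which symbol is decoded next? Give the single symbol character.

Interval width = high − low = 1/1 − 4/5 = 1/5
Scaled code = (code − low) / width = (47/50 − 4/5) / 1/5 = 7/10
  e: [0/1, 2/5) 
  a: [2/5, 3/5) 
  c: [3/5, 4/5) ← scaled code falls here ✓
  b: [4/5, 1/1) 

Answer: c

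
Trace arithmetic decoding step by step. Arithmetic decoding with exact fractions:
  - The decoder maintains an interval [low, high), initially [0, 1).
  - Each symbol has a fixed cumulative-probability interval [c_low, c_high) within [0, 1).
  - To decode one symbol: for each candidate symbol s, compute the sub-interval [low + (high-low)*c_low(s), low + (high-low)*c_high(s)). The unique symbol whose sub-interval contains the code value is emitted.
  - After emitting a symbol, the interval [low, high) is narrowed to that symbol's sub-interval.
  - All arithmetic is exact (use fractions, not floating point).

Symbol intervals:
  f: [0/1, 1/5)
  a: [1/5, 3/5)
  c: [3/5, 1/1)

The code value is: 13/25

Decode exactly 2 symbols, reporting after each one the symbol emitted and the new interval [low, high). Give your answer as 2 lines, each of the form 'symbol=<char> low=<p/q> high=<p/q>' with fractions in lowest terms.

Step 1: interval [0/1, 1/1), width = 1/1 - 0/1 = 1/1
  'f': [0/1 + 1/1*0/1, 0/1 + 1/1*1/5) = [0/1, 1/5)
  'a': [0/1 + 1/1*1/5, 0/1 + 1/1*3/5) = [1/5, 3/5) <- contains code 13/25
  'c': [0/1 + 1/1*3/5, 0/1 + 1/1*1/1) = [3/5, 1/1)
  emit 'a', narrow to [1/5, 3/5)
Step 2: interval [1/5, 3/5), width = 3/5 - 1/5 = 2/5
  'f': [1/5 + 2/5*0/1, 1/5 + 2/5*1/5) = [1/5, 7/25)
  'a': [1/5 + 2/5*1/5, 1/5 + 2/5*3/5) = [7/25, 11/25)
  'c': [1/5 + 2/5*3/5, 1/5 + 2/5*1/1) = [11/25, 3/5) <- contains code 13/25
  emit 'c', narrow to [11/25, 3/5)

Answer: symbol=a low=1/5 high=3/5
symbol=c low=11/25 high=3/5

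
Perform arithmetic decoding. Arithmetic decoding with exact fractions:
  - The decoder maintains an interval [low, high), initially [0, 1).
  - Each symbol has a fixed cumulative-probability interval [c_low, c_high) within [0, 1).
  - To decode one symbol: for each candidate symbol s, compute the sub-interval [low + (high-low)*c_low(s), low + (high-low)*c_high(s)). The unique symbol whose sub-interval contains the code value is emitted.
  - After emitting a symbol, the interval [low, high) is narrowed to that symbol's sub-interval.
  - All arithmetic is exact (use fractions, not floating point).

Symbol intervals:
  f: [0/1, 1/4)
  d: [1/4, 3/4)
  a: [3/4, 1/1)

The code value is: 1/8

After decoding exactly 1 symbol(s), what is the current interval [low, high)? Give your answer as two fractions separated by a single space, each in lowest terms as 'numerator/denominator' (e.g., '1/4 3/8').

Step 1: interval [0/1, 1/1), width = 1/1 - 0/1 = 1/1
  'f': [0/1 + 1/1*0/1, 0/1 + 1/1*1/4) = [0/1, 1/4) <- contains code 1/8
  'd': [0/1 + 1/1*1/4, 0/1 + 1/1*3/4) = [1/4, 3/4)
  'a': [0/1 + 1/1*3/4, 0/1 + 1/1*1/1) = [3/4, 1/1)
  emit 'f', narrow to [0/1, 1/4)

Answer: 0/1 1/4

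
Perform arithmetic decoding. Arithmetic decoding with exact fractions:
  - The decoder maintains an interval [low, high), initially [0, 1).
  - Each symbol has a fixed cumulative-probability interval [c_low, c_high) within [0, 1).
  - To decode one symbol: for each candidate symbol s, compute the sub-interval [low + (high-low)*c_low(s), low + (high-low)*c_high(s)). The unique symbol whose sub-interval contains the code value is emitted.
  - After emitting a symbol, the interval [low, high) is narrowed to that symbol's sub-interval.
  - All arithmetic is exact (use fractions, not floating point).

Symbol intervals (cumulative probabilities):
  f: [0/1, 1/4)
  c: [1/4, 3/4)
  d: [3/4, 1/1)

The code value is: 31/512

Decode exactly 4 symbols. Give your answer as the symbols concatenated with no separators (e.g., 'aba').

Step 1: interval [0/1, 1/1), width = 1/1 - 0/1 = 1/1
  'f': [0/1 + 1/1*0/1, 0/1 + 1/1*1/4) = [0/1, 1/4) <- contains code 31/512
  'c': [0/1 + 1/1*1/4, 0/1 + 1/1*3/4) = [1/4, 3/4)
  'd': [0/1 + 1/1*3/4, 0/1 + 1/1*1/1) = [3/4, 1/1)
  emit 'f', narrow to [0/1, 1/4)
Step 2: interval [0/1, 1/4), width = 1/4 - 0/1 = 1/4
  'f': [0/1 + 1/4*0/1, 0/1 + 1/4*1/4) = [0/1, 1/16) <- contains code 31/512
  'c': [0/1 + 1/4*1/4, 0/1 + 1/4*3/4) = [1/16, 3/16)
  'd': [0/1 + 1/4*3/4, 0/1 + 1/4*1/1) = [3/16, 1/4)
  emit 'f', narrow to [0/1, 1/16)
Step 3: interval [0/1, 1/16), width = 1/16 - 0/1 = 1/16
  'f': [0/1 + 1/16*0/1, 0/1 + 1/16*1/4) = [0/1, 1/64)
  'c': [0/1 + 1/16*1/4, 0/1 + 1/16*3/4) = [1/64, 3/64)
  'd': [0/1 + 1/16*3/4, 0/1 + 1/16*1/1) = [3/64, 1/16) <- contains code 31/512
  emit 'd', narrow to [3/64, 1/16)
Step 4: interval [3/64, 1/16), width = 1/16 - 3/64 = 1/64
  'f': [3/64 + 1/64*0/1, 3/64 + 1/64*1/4) = [3/64, 13/256)
  'c': [3/64 + 1/64*1/4, 3/64 + 1/64*3/4) = [13/256, 15/256)
  'd': [3/64 + 1/64*3/4, 3/64 + 1/64*1/1) = [15/256, 1/16) <- contains code 31/512
  emit 'd', narrow to [15/256, 1/16)

Answer: ffdd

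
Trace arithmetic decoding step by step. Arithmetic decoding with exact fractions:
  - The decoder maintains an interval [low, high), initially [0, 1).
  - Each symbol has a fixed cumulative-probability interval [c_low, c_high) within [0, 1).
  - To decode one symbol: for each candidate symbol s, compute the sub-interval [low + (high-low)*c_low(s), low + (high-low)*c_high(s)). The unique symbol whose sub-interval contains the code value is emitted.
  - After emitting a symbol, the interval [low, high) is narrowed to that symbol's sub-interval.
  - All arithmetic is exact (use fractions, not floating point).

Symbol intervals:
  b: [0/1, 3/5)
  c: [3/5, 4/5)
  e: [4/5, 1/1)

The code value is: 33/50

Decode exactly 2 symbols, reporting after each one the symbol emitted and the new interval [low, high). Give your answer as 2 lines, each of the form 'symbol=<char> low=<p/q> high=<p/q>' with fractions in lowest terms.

Answer: symbol=c low=3/5 high=4/5
symbol=b low=3/5 high=18/25

Derivation:
Step 1: interval [0/1, 1/1), width = 1/1 - 0/1 = 1/1
  'b': [0/1 + 1/1*0/1, 0/1 + 1/1*3/5) = [0/1, 3/5)
  'c': [0/1 + 1/1*3/5, 0/1 + 1/1*4/5) = [3/5, 4/5) <- contains code 33/50
  'e': [0/1 + 1/1*4/5, 0/1 + 1/1*1/1) = [4/5, 1/1)
  emit 'c', narrow to [3/5, 4/5)
Step 2: interval [3/5, 4/5), width = 4/5 - 3/5 = 1/5
  'b': [3/5 + 1/5*0/1, 3/5 + 1/5*3/5) = [3/5, 18/25) <- contains code 33/50
  'c': [3/5 + 1/5*3/5, 3/5 + 1/5*4/5) = [18/25, 19/25)
  'e': [3/5 + 1/5*4/5, 3/5 + 1/5*1/1) = [19/25, 4/5)
  emit 'b', narrow to [3/5, 18/25)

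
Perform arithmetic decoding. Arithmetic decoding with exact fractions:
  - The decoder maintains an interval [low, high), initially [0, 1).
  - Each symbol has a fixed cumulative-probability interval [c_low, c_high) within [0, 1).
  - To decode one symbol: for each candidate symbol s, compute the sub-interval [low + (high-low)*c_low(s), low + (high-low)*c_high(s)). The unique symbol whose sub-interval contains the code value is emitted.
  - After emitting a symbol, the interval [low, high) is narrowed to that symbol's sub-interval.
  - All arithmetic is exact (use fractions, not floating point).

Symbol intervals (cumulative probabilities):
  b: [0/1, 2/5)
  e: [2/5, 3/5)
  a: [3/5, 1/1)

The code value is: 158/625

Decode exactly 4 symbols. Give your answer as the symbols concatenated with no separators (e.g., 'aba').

Step 1: interval [0/1, 1/1), width = 1/1 - 0/1 = 1/1
  'b': [0/1 + 1/1*0/1, 0/1 + 1/1*2/5) = [0/1, 2/5) <- contains code 158/625
  'e': [0/1 + 1/1*2/5, 0/1 + 1/1*3/5) = [2/5, 3/5)
  'a': [0/1 + 1/1*3/5, 0/1 + 1/1*1/1) = [3/5, 1/1)
  emit 'b', narrow to [0/1, 2/5)
Step 2: interval [0/1, 2/5), width = 2/5 - 0/1 = 2/5
  'b': [0/1 + 2/5*0/1, 0/1 + 2/5*2/5) = [0/1, 4/25)
  'e': [0/1 + 2/5*2/5, 0/1 + 2/5*3/5) = [4/25, 6/25)
  'a': [0/1 + 2/5*3/5, 0/1 + 2/5*1/1) = [6/25, 2/5) <- contains code 158/625
  emit 'a', narrow to [6/25, 2/5)
Step 3: interval [6/25, 2/5), width = 2/5 - 6/25 = 4/25
  'b': [6/25 + 4/25*0/1, 6/25 + 4/25*2/5) = [6/25, 38/125) <- contains code 158/625
  'e': [6/25 + 4/25*2/5, 6/25 + 4/25*3/5) = [38/125, 42/125)
  'a': [6/25 + 4/25*3/5, 6/25 + 4/25*1/1) = [42/125, 2/5)
  emit 'b', narrow to [6/25, 38/125)
Step 4: interval [6/25, 38/125), width = 38/125 - 6/25 = 8/125
  'b': [6/25 + 8/125*0/1, 6/25 + 8/125*2/5) = [6/25, 166/625) <- contains code 158/625
  'e': [6/25 + 8/125*2/5, 6/25 + 8/125*3/5) = [166/625, 174/625)
  'a': [6/25 + 8/125*3/5, 6/25 + 8/125*1/1) = [174/625, 38/125)
  emit 'b', narrow to [6/25, 166/625)

Answer: babb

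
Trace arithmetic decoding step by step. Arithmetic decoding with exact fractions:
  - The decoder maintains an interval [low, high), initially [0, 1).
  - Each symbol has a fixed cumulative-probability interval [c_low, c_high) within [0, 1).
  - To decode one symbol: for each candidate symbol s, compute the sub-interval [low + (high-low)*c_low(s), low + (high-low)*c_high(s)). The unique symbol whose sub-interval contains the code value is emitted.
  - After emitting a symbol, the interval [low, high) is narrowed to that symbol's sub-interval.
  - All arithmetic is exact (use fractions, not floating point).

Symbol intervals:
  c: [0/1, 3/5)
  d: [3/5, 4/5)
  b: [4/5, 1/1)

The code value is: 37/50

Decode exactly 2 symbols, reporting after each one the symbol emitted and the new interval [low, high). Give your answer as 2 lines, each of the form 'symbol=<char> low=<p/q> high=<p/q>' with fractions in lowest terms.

Step 1: interval [0/1, 1/1), width = 1/1 - 0/1 = 1/1
  'c': [0/1 + 1/1*0/1, 0/1 + 1/1*3/5) = [0/1, 3/5)
  'd': [0/1 + 1/1*3/5, 0/1 + 1/1*4/5) = [3/5, 4/5) <- contains code 37/50
  'b': [0/1 + 1/1*4/5, 0/1 + 1/1*1/1) = [4/5, 1/1)
  emit 'd', narrow to [3/5, 4/5)
Step 2: interval [3/5, 4/5), width = 4/5 - 3/5 = 1/5
  'c': [3/5 + 1/5*0/1, 3/5 + 1/5*3/5) = [3/5, 18/25)
  'd': [3/5 + 1/5*3/5, 3/5 + 1/5*4/5) = [18/25, 19/25) <- contains code 37/50
  'b': [3/5 + 1/5*4/5, 3/5 + 1/5*1/1) = [19/25, 4/5)
  emit 'd', narrow to [18/25, 19/25)

Answer: symbol=d low=3/5 high=4/5
symbol=d low=18/25 high=19/25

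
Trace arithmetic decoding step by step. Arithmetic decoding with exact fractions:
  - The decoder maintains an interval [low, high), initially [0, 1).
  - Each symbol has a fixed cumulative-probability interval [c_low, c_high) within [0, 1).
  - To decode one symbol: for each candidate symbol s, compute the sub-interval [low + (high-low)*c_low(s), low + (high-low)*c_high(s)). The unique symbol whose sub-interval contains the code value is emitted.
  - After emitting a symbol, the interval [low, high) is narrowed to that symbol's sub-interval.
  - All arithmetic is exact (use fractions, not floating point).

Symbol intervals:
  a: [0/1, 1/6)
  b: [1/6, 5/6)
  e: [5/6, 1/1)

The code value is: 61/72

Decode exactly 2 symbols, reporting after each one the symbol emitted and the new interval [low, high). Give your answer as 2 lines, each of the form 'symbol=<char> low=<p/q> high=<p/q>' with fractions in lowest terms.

Step 1: interval [0/1, 1/1), width = 1/1 - 0/1 = 1/1
  'a': [0/1 + 1/1*0/1, 0/1 + 1/1*1/6) = [0/1, 1/6)
  'b': [0/1 + 1/1*1/6, 0/1 + 1/1*5/6) = [1/6, 5/6)
  'e': [0/1 + 1/1*5/6, 0/1 + 1/1*1/1) = [5/6, 1/1) <- contains code 61/72
  emit 'e', narrow to [5/6, 1/1)
Step 2: interval [5/6, 1/1), width = 1/1 - 5/6 = 1/6
  'a': [5/6 + 1/6*0/1, 5/6 + 1/6*1/6) = [5/6, 31/36) <- contains code 61/72
  'b': [5/6 + 1/6*1/6, 5/6 + 1/6*5/6) = [31/36, 35/36)
  'e': [5/6 + 1/6*5/6, 5/6 + 1/6*1/1) = [35/36, 1/1)
  emit 'a', narrow to [5/6, 31/36)

Answer: symbol=e low=5/6 high=1/1
symbol=a low=5/6 high=31/36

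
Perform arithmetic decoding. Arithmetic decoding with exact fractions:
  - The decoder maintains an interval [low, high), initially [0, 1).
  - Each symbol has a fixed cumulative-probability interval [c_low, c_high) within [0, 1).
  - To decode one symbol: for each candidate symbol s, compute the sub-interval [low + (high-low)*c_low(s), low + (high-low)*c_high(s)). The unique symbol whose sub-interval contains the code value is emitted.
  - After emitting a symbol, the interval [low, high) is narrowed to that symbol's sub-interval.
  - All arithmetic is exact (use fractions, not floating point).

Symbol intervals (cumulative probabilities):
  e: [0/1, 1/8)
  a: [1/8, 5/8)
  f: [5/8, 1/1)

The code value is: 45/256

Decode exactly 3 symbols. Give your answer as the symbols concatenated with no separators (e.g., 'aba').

Answer: aef

Derivation:
Step 1: interval [0/1, 1/1), width = 1/1 - 0/1 = 1/1
  'e': [0/1 + 1/1*0/1, 0/1 + 1/1*1/8) = [0/1, 1/8)
  'a': [0/1 + 1/1*1/8, 0/1 + 1/1*5/8) = [1/8, 5/8) <- contains code 45/256
  'f': [0/1 + 1/1*5/8, 0/1 + 1/1*1/1) = [5/8, 1/1)
  emit 'a', narrow to [1/8, 5/8)
Step 2: interval [1/8, 5/8), width = 5/8 - 1/8 = 1/2
  'e': [1/8 + 1/2*0/1, 1/8 + 1/2*1/8) = [1/8, 3/16) <- contains code 45/256
  'a': [1/8 + 1/2*1/8, 1/8 + 1/2*5/8) = [3/16, 7/16)
  'f': [1/8 + 1/2*5/8, 1/8 + 1/2*1/1) = [7/16, 5/8)
  emit 'e', narrow to [1/8, 3/16)
Step 3: interval [1/8, 3/16), width = 3/16 - 1/8 = 1/16
  'e': [1/8 + 1/16*0/1, 1/8 + 1/16*1/8) = [1/8, 17/128)
  'a': [1/8 + 1/16*1/8, 1/8 + 1/16*5/8) = [17/128, 21/128)
  'f': [1/8 + 1/16*5/8, 1/8 + 1/16*1/1) = [21/128, 3/16) <- contains code 45/256
  emit 'f', narrow to [21/128, 3/16)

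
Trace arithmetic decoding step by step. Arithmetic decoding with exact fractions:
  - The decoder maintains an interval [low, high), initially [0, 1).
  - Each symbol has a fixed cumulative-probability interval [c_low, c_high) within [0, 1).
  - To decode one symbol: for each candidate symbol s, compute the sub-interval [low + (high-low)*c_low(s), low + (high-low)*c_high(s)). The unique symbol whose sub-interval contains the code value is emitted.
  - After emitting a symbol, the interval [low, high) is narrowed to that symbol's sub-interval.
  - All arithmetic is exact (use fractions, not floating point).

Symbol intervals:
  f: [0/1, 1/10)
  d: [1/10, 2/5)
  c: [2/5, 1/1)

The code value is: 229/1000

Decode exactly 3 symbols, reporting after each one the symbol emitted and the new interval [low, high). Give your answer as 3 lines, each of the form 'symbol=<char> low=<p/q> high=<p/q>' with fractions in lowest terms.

Answer: symbol=d low=1/10 high=2/5
symbol=c low=11/50 high=2/5
symbol=f low=11/50 high=119/500

Derivation:
Step 1: interval [0/1, 1/1), width = 1/1 - 0/1 = 1/1
  'f': [0/1 + 1/1*0/1, 0/1 + 1/1*1/10) = [0/1, 1/10)
  'd': [0/1 + 1/1*1/10, 0/1 + 1/1*2/5) = [1/10, 2/5) <- contains code 229/1000
  'c': [0/1 + 1/1*2/5, 0/1 + 1/1*1/1) = [2/5, 1/1)
  emit 'd', narrow to [1/10, 2/5)
Step 2: interval [1/10, 2/5), width = 2/5 - 1/10 = 3/10
  'f': [1/10 + 3/10*0/1, 1/10 + 3/10*1/10) = [1/10, 13/100)
  'd': [1/10 + 3/10*1/10, 1/10 + 3/10*2/5) = [13/100, 11/50)
  'c': [1/10 + 3/10*2/5, 1/10 + 3/10*1/1) = [11/50, 2/5) <- contains code 229/1000
  emit 'c', narrow to [11/50, 2/5)
Step 3: interval [11/50, 2/5), width = 2/5 - 11/50 = 9/50
  'f': [11/50 + 9/50*0/1, 11/50 + 9/50*1/10) = [11/50, 119/500) <- contains code 229/1000
  'd': [11/50 + 9/50*1/10, 11/50 + 9/50*2/5) = [119/500, 73/250)
  'c': [11/50 + 9/50*2/5, 11/50 + 9/50*1/1) = [73/250, 2/5)
  emit 'f', narrow to [11/50, 119/500)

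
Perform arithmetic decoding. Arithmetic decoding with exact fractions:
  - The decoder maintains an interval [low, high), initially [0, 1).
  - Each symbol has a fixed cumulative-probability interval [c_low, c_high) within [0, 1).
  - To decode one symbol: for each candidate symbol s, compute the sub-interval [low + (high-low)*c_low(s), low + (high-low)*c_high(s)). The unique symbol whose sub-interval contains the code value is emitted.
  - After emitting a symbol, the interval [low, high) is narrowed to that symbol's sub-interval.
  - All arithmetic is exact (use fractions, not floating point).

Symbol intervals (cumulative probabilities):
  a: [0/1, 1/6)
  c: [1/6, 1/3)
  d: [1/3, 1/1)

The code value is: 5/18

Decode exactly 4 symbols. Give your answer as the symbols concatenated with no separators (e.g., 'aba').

Step 1: interval [0/1, 1/1), width = 1/1 - 0/1 = 1/1
  'a': [0/1 + 1/1*0/1, 0/1 + 1/1*1/6) = [0/1, 1/6)
  'c': [0/1 + 1/1*1/6, 0/1 + 1/1*1/3) = [1/6, 1/3) <- contains code 5/18
  'd': [0/1 + 1/1*1/3, 0/1 + 1/1*1/1) = [1/3, 1/1)
  emit 'c', narrow to [1/6, 1/3)
Step 2: interval [1/6, 1/3), width = 1/3 - 1/6 = 1/6
  'a': [1/6 + 1/6*0/1, 1/6 + 1/6*1/6) = [1/6, 7/36)
  'c': [1/6 + 1/6*1/6, 1/6 + 1/6*1/3) = [7/36, 2/9)
  'd': [1/6 + 1/6*1/3, 1/6 + 1/6*1/1) = [2/9, 1/3) <- contains code 5/18
  emit 'd', narrow to [2/9, 1/3)
Step 3: interval [2/9, 1/3), width = 1/3 - 2/9 = 1/9
  'a': [2/9 + 1/9*0/1, 2/9 + 1/9*1/6) = [2/9, 13/54)
  'c': [2/9 + 1/9*1/6, 2/9 + 1/9*1/3) = [13/54, 7/27)
  'd': [2/9 + 1/9*1/3, 2/9 + 1/9*1/1) = [7/27, 1/3) <- contains code 5/18
  emit 'd', narrow to [7/27, 1/3)
Step 4: interval [7/27, 1/3), width = 1/3 - 7/27 = 2/27
  'a': [7/27 + 2/27*0/1, 7/27 + 2/27*1/6) = [7/27, 22/81)
  'c': [7/27 + 2/27*1/6, 7/27 + 2/27*1/3) = [22/81, 23/81) <- contains code 5/18
  'd': [7/27 + 2/27*1/3, 7/27 + 2/27*1/1) = [23/81, 1/3)
  emit 'c', narrow to [22/81, 23/81)

Answer: cddc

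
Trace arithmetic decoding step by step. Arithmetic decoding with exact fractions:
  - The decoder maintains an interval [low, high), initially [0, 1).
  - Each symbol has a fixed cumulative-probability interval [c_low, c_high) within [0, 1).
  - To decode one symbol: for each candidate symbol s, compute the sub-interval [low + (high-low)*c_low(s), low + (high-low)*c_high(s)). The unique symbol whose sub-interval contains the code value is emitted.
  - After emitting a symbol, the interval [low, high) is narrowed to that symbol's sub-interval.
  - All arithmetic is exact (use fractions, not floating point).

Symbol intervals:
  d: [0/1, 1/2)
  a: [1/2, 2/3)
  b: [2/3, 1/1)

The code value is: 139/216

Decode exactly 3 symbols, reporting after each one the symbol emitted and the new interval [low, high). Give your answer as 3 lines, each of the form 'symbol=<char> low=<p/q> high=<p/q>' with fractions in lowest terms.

Answer: symbol=a low=1/2 high=2/3
symbol=b low=11/18 high=2/3
symbol=a low=23/36 high=35/54

Derivation:
Step 1: interval [0/1, 1/1), width = 1/1 - 0/1 = 1/1
  'd': [0/1 + 1/1*0/1, 0/1 + 1/1*1/2) = [0/1, 1/2)
  'a': [0/1 + 1/1*1/2, 0/1 + 1/1*2/3) = [1/2, 2/3) <- contains code 139/216
  'b': [0/1 + 1/1*2/3, 0/1 + 1/1*1/1) = [2/3, 1/1)
  emit 'a', narrow to [1/2, 2/3)
Step 2: interval [1/2, 2/3), width = 2/3 - 1/2 = 1/6
  'd': [1/2 + 1/6*0/1, 1/2 + 1/6*1/2) = [1/2, 7/12)
  'a': [1/2 + 1/6*1/2, 1/2 + 1/6*2/3) = [7/12, 11/18)
  'b': [1/2 + 1/6*2/3, 1/2 + 1/6*1/1) = [11/18, 2/3) <- contains code 139/216
  emit 'b', narrow to [11/18, 2/3)
Step 3: interval [11/18, 2/3), width = 2/3 - 11/18 = 1/18
  'd': [11/18 + 1/18*0/1, 11/18 + 1/18*1/2) = [11/18, 23/36)
  'a': [11/18 + 1/18*1/2, 11/18 + 1/18*2/3) = [23/36, 35/54) <- contains code 139/216
  'b': [11/18 + 1/18*2/3, 11/18 + 1/18*1/1) = [35/54, 2/3)
  emit 'a', narrow to [23/36, 35/54)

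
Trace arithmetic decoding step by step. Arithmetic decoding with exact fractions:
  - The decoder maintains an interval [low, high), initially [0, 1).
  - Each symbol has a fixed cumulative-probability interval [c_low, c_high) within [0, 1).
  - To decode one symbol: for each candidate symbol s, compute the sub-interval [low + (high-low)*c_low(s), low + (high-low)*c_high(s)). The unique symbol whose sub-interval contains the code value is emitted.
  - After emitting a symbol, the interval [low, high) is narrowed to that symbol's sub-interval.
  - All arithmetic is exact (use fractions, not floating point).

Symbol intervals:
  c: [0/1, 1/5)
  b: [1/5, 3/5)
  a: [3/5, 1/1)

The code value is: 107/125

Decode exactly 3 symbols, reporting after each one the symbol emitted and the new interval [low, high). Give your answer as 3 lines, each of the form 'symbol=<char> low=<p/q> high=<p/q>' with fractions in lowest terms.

Step 1: interval [0/1, 1/1), width = 1/1 - 0/1 = 1/1
  'c': [0/1 + 1/1*0/1, 0/1 + 1/1*1/5) = [0/1, 1/5)
  'b': [0/1 + 1/1*1/5, 0/1 + 1/1*3/5) = [1/5, 3/5)
  'a': [0/1 + 1/1*3/5, 0/1 + 1/1*1/1) = [3/5, 1/1) <- contains code 107/125
  emit 'a', narrow to [3/5, 1/1)
Step 2: interval [3/5, 1/1), width = 1/1 - 3/5 = 2/5
  'c': [3/5 + 2/5*0/1, 3/5 + 2/5*1/5) = [3/5, 17/25)
  'b': [3/5 + 2/5*1/5, 3/5 + 2/5*3/5) = [17/25, 21/25)
  'a': [3/5 + 2/5*3/5, 3/5 + 2/5*1/1) = [21/25, 1/1) <- contains code 107/125
  emit 'a', narrow to [21/25, 1/1)
Step 3: interval [21/25, 1/1), width = 1/1 - 21/25 = 4/25
  'c': [21/25 + 4/25*0/1, 21/25 + 4/25*1/5) = [21/25, 109/125) <- contains code 107/125
  'b': [21/25 + 4/25*1/5, 21/25 + 4/25*3/5) = [109/125, 117/125)
  'a': [21/25 + 4/25*3/5, 21/25 + 4/25*1/1) = [117/125, 1/1)
  emit 'c', narrow to [21/25, 109/125)

Answer: symbol=a low=3/5 high=1/1
symbol=a low=21/25 high=1/1
symbol=c low=21/25 high=109/125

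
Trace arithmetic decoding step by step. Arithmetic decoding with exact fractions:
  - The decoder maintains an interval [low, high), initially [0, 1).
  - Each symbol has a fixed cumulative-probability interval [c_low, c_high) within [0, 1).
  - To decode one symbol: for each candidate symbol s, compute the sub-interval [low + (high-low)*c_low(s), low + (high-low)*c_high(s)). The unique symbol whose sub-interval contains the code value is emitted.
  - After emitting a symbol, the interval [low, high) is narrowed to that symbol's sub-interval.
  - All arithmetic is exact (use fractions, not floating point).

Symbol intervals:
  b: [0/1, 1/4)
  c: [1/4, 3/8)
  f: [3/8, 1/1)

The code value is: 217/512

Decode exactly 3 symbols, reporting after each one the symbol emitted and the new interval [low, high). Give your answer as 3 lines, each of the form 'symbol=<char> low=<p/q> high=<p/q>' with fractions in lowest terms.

Answer: symbol=f low=3/8 high=1/1
symbol=b low=3/8 high=17/32
symbol=c low=53/128 high=111/256

Derivation:
Step 1: interval [0/1, 1/1), width = 1/1 - 0/1 = 1/1
  'b': [0/1 + 1/1*0/1, 0/1 + 1/1*1/4) = [0/1, 1/4)
  'c': [0/1 + 1/1*1/4, 0/1 + 1/1*3/8) = [1/4, 3/8)
  'f': [0/1 + 1/1*3/8, 0/1 + 1/1*1/1) = [3/8, 1/1) <- contains code 217/512
  emit 'f', narrow to [3/8, 1/1)
Step 2: interval [3/8, 1/1), width = 1/1 - 3/8 = 5/8
  'b': [3/8 + 5/8*0/1, 3/8 + 5/8*1/4) = [3/8, 17/32) <- contains code 217/512
  'c': [3/8 + 5/8*1/4, 3/8 + 5/8*3/8) = [17/32, 39/64)
  'f': [3/8 + 5/8*3/8, 3/8 + 5/8*1/1) = [39/64, 1/1)
  emit 'b', narrow to [3/8, 17/32)
Step 3: interval [3/8, 17/32), width = 17/32 - 3/8 = 5/32
  'b': [3/8 + 5/32*0/1, 3/8 + 5/32*1/4) = [3/8, 53/128)
  'c': [3/8 + 5/32*1/4, 3/8 + 5/32*3/8) = [53/128, 111/256) <- contains code 217/512
  'f': [3/8 + 5/32*3/8, 3/8 + 5/32*1/1) = [111/256, 17/32)
  emit 'c', narrow to [53/128, 111/256)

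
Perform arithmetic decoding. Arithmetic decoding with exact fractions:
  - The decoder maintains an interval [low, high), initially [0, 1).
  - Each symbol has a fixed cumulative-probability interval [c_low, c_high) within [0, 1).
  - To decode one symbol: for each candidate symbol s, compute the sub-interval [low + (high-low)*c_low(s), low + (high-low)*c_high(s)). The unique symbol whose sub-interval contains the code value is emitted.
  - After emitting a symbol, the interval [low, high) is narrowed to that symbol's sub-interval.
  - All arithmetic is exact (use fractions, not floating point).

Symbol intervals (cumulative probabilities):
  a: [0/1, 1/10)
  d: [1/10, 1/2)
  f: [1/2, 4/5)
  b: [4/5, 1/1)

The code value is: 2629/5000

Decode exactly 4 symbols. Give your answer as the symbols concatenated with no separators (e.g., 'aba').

Answer: fabd

Derivation:
Step 1: interval [0/1, 1/1), width = 1/1 - 0/1 = 1/1
  'a': [0/1 + 1/1*0/1, 0/1 + 1/1*1/10) = [0/1, 1/10)
  'd': [0/1 + 1/1*1/10, 0/1 + 1/1*1/2) = [1/10, 1/2)
  'f': [0/1 + 1/1*1/2, 0/1 + 1/1*4/5) = [1/2, 4/5) <- contains code 2629/5000
  'b': [0/1 + 1/1*4/5, 0/1 + 1/1*1/1) = [4/5, 1/1)
  emit 'f', narrow to [1/2, 4/5)
Step 2: interval [1/2, 4/5), width = 4/5 - 1/2 = 3/10
  'a': [1/2 + 3/10*0/1, 1/2 + 3/10*1/10) = [1/2, 53/100) <- contains code 2629/5000
  'd': [1/2 + 3/10*1/10, 1/2 + 3/10*1/2) = [53/100, 13/20)
  'f': [1/2 + 3/10*1/2, 1/2 + 3/10*4/5) = [13/20, 37/50)
  'b': [1/2 + 3/10*4/5, 1/2 + 3/10*1/1) = [37/50, 4/5)
  emit 'a', narrow to [1/2, 53/100)
Step 3: interval [1/2, 53/100), width = 53/100 - 1/2 = 3/100
  'a': [1/2 + 3/100*0/1, 1/2 + 3/100*1/10) = [1/2, 503/1000)
  'd': [1/2 + 3/100*1/10, 1/2 + 3/100*1/2) = [503/1000, 103/200)
  'f': [1/2 + 3/100*1/2, 1/2 + 3/100*4/5) = [103/200, 131/250)
  'b': [1/2 + 3/100*4/5, 1/2 + 3/100*1/1) = [131/250, 53/100) <- contains code 2629/5000
  emit 'b', narrow to [131/250, 53/100)
Step 4: interval [131/250, 53/100), width = 53/100 - 131/250 = 3/500
  'a': [131/250 + 3/500*0/1, 131/250 + 3/500*1/10) = [131/250, 2623/5000)
  'd': [131/250 + 3/500*1/10, 131/250 + 3/500*1/2) = [2623/5000, 527/1000) <- contains code 2629/5000
  'f': [131/250 + 3/500*1/2, 131/250 + 3/500*4/5) = [527/1000, 661/1250)
  'b': [131/250 + 3/500*4/5, 131/250 + 3/500*1/1) = [661/1250, 53/100)
  emit 'd', narrow to [2623/5000, 527/1000)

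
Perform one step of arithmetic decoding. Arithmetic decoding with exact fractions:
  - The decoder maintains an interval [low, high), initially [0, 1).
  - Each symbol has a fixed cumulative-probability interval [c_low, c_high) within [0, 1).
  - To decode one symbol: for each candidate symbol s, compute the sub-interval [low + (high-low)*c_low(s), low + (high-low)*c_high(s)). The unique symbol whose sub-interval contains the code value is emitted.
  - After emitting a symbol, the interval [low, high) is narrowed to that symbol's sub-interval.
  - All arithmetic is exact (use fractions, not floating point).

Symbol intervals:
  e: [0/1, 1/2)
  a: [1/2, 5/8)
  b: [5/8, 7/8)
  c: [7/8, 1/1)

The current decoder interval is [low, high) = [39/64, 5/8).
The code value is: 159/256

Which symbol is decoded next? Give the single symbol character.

Interval width = high − low = 5/8 − 39/64 = 1/64
Scaled code = (code − low) / width = (159/256 − 39/64) / 1/64 = 3/4
  e: [0/1, 1/2) 
  a: [1/2, 5/8) 
  b: [5/8, 7/8) ← scaled code falls here ✓
  c: [7/8, 1/1) 

Answer: b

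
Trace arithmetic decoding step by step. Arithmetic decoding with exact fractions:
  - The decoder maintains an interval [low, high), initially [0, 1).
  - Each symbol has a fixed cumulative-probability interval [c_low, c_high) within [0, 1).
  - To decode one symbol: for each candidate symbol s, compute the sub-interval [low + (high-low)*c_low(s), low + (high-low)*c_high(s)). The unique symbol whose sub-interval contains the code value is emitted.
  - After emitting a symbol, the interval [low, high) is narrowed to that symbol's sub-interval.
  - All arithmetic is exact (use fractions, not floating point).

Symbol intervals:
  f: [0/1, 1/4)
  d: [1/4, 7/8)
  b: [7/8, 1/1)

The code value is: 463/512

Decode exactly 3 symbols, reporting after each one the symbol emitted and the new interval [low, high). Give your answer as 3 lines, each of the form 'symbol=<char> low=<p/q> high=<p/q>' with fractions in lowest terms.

Answer: symbol=b low=7/8 high=1/1
symbol=f low=7/8 high=29/32
symbol=b low=231/256 high=29/32

Derivation:
Step 1: interval [0/1, 1/1), width = 1/1 - 0/1 = 1/1
  'f': [0/1 + 1/1*0/1, 0/1 + 1/1*1/4) = [0/1, 1/4)
  'd': [0/1 + 1/1*1/4, 0/1 + 1/1*7/8) = [1/4, 7/8)
  'b': [0/1 + 1/1*7/8, 0/1 + 1/1*1/1) = [7/8, 1/1) <- contains code 463/512
  emit 'b', narrow to [7/8, 1/1)
Step 2: interval [7/8, 1/1), width = 1/1 - 7/8 = 1/8
  'f': [7/8 + 1/8*0/1, 7/8 + 1/8*1/4) = [7/8, 29/32) <- contains code 463/512
  'd': [7/8 + 1/8*1/4, 7/8 + 1/8*7/8) = [29/32, 63/64)
  'b': [7/8 + 1/8*7/8, 7/8 + 1/8*1/1) = [63/64, 1/1)
  emit 'f', narrow to [7/8, 29/32)
Step 3: interval [7/8, 29/32), width = 29/32 - 7/8 = 1/32
  'f': [7/8 + 1/32*0/1, 7/8 + 1/32*1/4) = [7/8, 113/128)
  'd': [7/8 + 1/32*1/4, 7/8 + 1/32*7/8) = [113/128, 231/256)
  'b': [7/8 + 1/32*7/8, 7/8 + 1/32*1/1) = [231/256, 29/32) <- contains code 463/512
  emit 'b', narrow to [231/256, 29/32)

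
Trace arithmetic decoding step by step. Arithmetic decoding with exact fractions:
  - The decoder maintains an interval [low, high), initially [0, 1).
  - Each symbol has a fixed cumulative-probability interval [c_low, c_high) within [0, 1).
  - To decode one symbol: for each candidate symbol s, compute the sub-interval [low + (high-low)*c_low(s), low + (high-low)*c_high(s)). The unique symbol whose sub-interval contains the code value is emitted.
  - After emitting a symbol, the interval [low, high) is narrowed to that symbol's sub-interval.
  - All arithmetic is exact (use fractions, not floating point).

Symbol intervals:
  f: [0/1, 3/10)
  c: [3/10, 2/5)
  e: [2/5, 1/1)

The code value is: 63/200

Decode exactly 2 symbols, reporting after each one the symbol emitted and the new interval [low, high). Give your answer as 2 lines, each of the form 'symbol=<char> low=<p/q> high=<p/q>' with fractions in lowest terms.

Answer: symbol=c low=3/10 high=2/5
symbol=f low=3/10 high=33/100

Derivation:
Step 1: interval [0/1, 1/1), width = 1/1 - 0/1 = 1/1
  'f': [0/1 + 1/1*0/1, 0/1 + 1/1*3/10) = [0/1, 3/10)
  'c': [0/1 + 1/1*3/10, 0/1 + 1/1*2/5) = [3/10, 2/5) <- contains code 63/200
  'e': [0/1 + 1/1*2/5, 0/1 + 1/1*1/1) = [2/5, 1/1)
  emit 'c', narrow to [3/10, 2/5)
Step 2: interval [3/10, 2/5), width = 2/5 - 3/10 = 1/10
  'f': [3/10 + 1/10*0/1, 3/10 + 1/10*3/10) = [3/10, 33/100) <- contains code 63/200
  'c': [3/10 + 1/10*3/10, 3/10 + 1/10*2/5) = [33/100, 17/50)
  'e': [3/10 + 1/10*2/5, 3/10 + 1/10*1/1) = [17/50, 2/5)
  emit 'f', narrow to [3/10, 33/100)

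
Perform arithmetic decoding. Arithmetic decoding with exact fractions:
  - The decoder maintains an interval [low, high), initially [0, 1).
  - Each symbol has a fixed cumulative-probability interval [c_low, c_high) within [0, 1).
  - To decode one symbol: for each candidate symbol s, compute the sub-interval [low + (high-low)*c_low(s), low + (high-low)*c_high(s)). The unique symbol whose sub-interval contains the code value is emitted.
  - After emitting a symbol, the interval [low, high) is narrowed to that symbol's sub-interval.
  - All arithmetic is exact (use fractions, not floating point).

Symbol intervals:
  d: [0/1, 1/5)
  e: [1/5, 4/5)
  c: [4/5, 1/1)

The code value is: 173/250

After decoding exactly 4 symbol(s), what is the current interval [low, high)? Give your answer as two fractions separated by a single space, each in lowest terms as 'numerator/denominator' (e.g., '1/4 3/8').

Answer: 428/625 437/625

Derivation:
Step 1: interval [0/1, 1/1), width = 1/1 - 0/1 = 1/1
  'd': [0/1 + 1/1*0/1, 0/1 + 1/1*1/5) = [0/1, 1/5)
  'e': [0/1 + 1/1*1/5, 0/1 + 1/1*4/5) = [1/5, 4/5) <- contains code 173/250
  'c': [0/1 + 1/1*4/5, 0/1 + 1/1*1/1) = [4/5, 1/1)
  emit 'e', narrow to [1/5, 4/5)
Step 2: interval [1/5, 4/5), width = 4/5 - 1/5 = 3/5
  'd': [1/5 + 3/5*0/1, 1/5 + 3/5*1/5) = [1/5, 8/25)
  'e': [1/5 + 3/5*1/5, 1/5 + 3/5*4/5) = [8/25, 17/25)
  'c': [1/5 + 3/5*4/5, 1/5 + 3/5*1/1) = [17/25, 4/5) <- contains code 173/250
  emit 'c', narrow to [17/25, 4/5)
Step 3: interval [17/25, 4/5), width = 4/5 - 17/25 = 3/25
  'd': [17/25 + 3/25*0/1, 17/25 + 3/25*1/5) = [17/25, 88/125) <- contains code 173/250
  'e': [17/25 + 3/25*1/5, 17/25 + 3/25*4/5) = [88/125, 97/125)
  'c': [17/25 + 3/25*4/5, 17/25 + 3/25*1/1) = [97/125, 4/5)
  emit 'd', narrow to [17/25, 88/125)
Step 4: interval [17/25, 88/125), width = 88/125 - 17/25 = 3/125
  'd': [17/25 + 3/125*0/1, 17/25 + 3/125*1/5) = [17/25, 428/625)
  'e': [17/25 + 3/125*1/5, 17/25 + 3/125*4/5) = [428/625, 437/625) <- contains code 173/250
  'c': [17/25 + 3/125*4/5, 17/25 + 3/125*1/1) = [437/625, 88/125)
  emit 'e', narrow to [428/625, 437/625)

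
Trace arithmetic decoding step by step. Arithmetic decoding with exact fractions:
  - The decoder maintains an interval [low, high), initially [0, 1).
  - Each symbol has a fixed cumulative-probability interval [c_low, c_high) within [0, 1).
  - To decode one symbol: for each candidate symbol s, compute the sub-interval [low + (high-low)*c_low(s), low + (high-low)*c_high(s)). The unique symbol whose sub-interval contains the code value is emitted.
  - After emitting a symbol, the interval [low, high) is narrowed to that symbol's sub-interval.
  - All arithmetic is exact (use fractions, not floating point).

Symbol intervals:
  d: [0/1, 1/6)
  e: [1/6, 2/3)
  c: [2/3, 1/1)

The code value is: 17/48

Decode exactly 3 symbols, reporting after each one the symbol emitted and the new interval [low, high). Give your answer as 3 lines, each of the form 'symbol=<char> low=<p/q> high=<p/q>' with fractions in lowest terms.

Step 1: interval [0/1, 1/1), width = 1/1 - 0/1 = 1/1
  'd': [0/1 + 1/1*0/1, 0/1 + 1/1*1/6) = [0/1, 1/6)
  'e': [0/1 + 1/1*1/6, 0/1 + 1/1*2/3) = [1/6, 2/3) <- contains code 17/48
  'c': [0/1 + 1/1*2/3, 0/1 + 1/1*1/1) = [2/3, 1/1)
  emit 'e', narrow to [1/6, 2/3)
Step 2: interval [1/6, 2/3), width = 2/3 - 1/6 = 1/2
  'd': [1/6 + 1/2*0/1, 1/6 + 1/2*1/6) = [1/6, 1/4)
  'e': [1/6 + 1/2*1/6, 1/6 + 1/2*2/3) = [1/4, 1/2) <- contains code 17/48
  'c': [1/6 + 1/2*2/3, 1/6 + 1/2*1/1) = [1/2, 2/3)
  emit 'e', narrow to [1/4, 1/2)
Step 3: interval [1/4, 1/2), width = 1/2 - 1/4 = 1/4
  'd': [1/4 + 1/4*0/1, 1/4 + 1/4*1/6) = [1/4, 7/24)
  'e': [1/4 + 1/4*1/6, 1/4 + 1/4*2/3) = [7/24, 5/12) <- contains code 17/48
  'c': [1/4 + 1/4*2/3, 1/4 + 1/4*1/1) = [5/12, 1/2)
  emit 'e', narrow to [7/24, 5/12)

Answer: symbol=e low=1/6 high=2/3
symbol=e low=1/4 high=1/2
symbol=e low=7/24 high=5/12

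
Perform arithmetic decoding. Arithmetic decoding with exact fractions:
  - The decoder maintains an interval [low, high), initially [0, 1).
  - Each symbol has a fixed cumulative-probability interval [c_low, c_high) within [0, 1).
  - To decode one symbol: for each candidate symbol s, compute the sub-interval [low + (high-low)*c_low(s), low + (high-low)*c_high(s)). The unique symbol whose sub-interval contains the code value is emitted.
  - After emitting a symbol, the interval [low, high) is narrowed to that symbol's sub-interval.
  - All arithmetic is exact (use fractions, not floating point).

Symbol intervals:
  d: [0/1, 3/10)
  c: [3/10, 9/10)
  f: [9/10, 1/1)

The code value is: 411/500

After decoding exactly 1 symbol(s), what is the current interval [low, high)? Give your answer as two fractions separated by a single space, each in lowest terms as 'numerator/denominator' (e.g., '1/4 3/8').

Answer: 3/10 9/10

Derivation:
Step 1: interval [0/1, 1/1), width = 1/1 - 0/1 = 1/1
  'd': [0/1 + 1/1*0/1, 0/1 + 1/1*3/10) = [0/1, 3/10)
  'c': [0/1 + 1/1*3/10, 0/1 + 1/1*9/10) = [3/10, 9/10) <- contains code 411/500
  'f': [0/1 + 1/1*9/10, 0/1 + 1/1*1/1) = [9/10, 1/1)
  emit 'c', narrow to [3/10, 9/10)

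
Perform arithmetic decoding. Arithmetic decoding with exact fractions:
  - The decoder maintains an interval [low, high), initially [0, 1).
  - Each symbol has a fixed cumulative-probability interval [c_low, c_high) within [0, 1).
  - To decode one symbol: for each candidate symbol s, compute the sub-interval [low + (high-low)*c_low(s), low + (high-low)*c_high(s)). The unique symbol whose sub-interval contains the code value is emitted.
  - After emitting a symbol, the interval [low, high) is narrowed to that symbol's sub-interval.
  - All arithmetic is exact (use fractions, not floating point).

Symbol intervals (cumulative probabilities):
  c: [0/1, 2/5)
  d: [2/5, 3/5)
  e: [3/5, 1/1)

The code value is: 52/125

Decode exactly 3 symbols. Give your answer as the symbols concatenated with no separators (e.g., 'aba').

Answer: dcc

Derivation:
Step 1: interval [0/1, 1/1), width = 1/1 - 0/1 = 1/1
  'c': [0/1 + 1/1*0/1, 0/1 + 1/1*2/5) = [0/1, 2/5)
  'd': [0/1 + 1/1*2/5, 0/1 + 1/1*3/5) = [2/5, 3/5) <- contains code 52/125
  'e': [0/1 + 1/1*3/5, 0/1 + 1/1*1/1) = [3/5, 1/1)
  emit 'd', narrow to [2/5, 3/5)
Step 2: interval [2/5, 3/5), width = 3/5 - 2/5 = 1/5
  'c': [2/5 + 1/5*0/1, 2/5 + 1/5*2/5) = [2/5, 12/25) <- contains code 52/125
  'd': [2/5 + 1/5*2/5, 2/5 + 1/5*3/5) = [12/25, 13/25)
  'e': [2/5 + 1/5*3/5, 2/5 + 1/5*1/1) = [13/25, 3/5)
  emit 'c', narrow to [2/5, 12/25)
Step 3: interval [2/5, 12/25), width = 12/25 - 2/5 = 2/25
  'c': [2/5 + 2/25*0/1, 2/5 + 2/25*2/5) = [2/5, 54/125) <- contains code 52/125
  'd': [2/5 + 2/25*2/5, 2/5 + 2/25*3/5) = [54/125, 56/125)
  'e': [2/5 + 2/25*3/5, 2/5 + 2/25*1/1) = [56/125, 12/25)
  emit 'c', narrow to [2/5, 54/125)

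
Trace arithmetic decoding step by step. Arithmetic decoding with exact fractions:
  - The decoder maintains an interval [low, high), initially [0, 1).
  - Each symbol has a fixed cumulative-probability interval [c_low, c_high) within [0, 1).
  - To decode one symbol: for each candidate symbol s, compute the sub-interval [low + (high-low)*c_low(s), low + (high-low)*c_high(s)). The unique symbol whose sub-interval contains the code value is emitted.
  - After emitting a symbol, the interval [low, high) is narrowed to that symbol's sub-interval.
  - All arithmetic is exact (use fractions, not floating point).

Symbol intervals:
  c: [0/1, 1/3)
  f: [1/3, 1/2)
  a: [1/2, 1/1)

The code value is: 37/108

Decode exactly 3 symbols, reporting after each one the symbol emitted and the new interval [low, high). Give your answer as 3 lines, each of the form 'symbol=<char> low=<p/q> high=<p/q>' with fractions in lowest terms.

Step 1: interval [0/1, 1/1), width = 1/1 - 0/1 = 1/1
  'c': [0/1 + 1/1*0/1, 0/1 + 1/1*1/3) = [0/1, 1/3)
  'f': [0/1 + 1/1*1/3, 0/1 + 1/1*1/2) = [1/3, 1/2) <- contains code 37/108
  'a': [0/1 + 1/1*1/2, 0/1 + 1/1*1/1) = [1/2, 1/1)
  emit 'f', narrow to [1/3, 1/2)
Step 2: interval [1/3, 1/2), width = 1/2 - 1/3 = 1/6
  'c': [1/3 + 1/6*0/1, 1/3 + 1/6*1/3) = [1/3, 7/18) <- contains code 37/108
  'f': [1/3 + 1/6*1/3, 1/3 + 1/6*1/2) = [7/18, 5/12)
  'a': [1/3 + 1/6*1/2, 1/3 + 1/6*1/1) = [5/12, 1/2)
  emit 'c', narrow to [1/3, 7/18)
Step 3: interval [1/3, 7/18), width = 7/18 - 1/3 = 1/18
  'c': [1/3 + 1/18*0/1, 1/3 + 1/18*1/3) = [1/3, 19/54) <- contains code 37/108
  'f': [1/3 + 1/18*1/3, 1/3 + 1/18*1/2) = [19/54, 13/36)
  'a': [1/3 + 1/18*1/2, 1/3 + 1/18*1/1) = [13/36, 7/18)
  emit 'c', narrow to [1/3, 19/54)

Answer: symbol=f low=1/3 high=1/2
symbol=c low=1/3 high=7/18
symbol=c low=1/3 high=19/54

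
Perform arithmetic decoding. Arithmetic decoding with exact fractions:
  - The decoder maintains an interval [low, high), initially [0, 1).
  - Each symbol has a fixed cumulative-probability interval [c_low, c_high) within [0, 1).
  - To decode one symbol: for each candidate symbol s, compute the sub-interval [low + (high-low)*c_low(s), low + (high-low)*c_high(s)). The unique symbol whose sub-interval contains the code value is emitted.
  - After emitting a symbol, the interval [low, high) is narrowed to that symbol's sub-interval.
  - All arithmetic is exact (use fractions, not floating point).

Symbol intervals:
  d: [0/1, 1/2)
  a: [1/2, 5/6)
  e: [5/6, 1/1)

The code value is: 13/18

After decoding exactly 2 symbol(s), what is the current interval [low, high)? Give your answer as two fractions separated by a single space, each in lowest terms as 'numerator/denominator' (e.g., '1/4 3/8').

Answer: 2/3 7/9

Derivation:
Step 1: interval [0/1, 1/1), width = 1/1 - 0/1 = 1/1
  'd': [0/1 + 1/1*0/1, 0/1 + 1/1*1/2) = [0/1, 1/2)
  'a': [0/1 + 1/1*1/2, 0/1 + 1/1*5/6) = [1/2, 5/6) <- contains code 13/18
  'e': [0/1 + 1/1*5/6, 0/1 + 1/1*1/1) = [5/6, 1/1)
  emit 'a', narrow to [1/2, 5/6)
Step 2: interval [1/2, 5/6), width = 5/6 - 1/2 = 1/3
  'd': [1/2 + 1/3*0/1, 1/2 + 1/3*1/2) = [1/2, 2/3)
  'a': [1/2 + 1/3*1/2, 1/2 + 1/3*5/6) = [2/3, 7/9) <- contains code 13/18
  'e': [1/2 + 1/3*5/6, 1/2 + 1/3*1/1) = [7/9, 5/6)
  emit 'a', narrow to [2/3, 7/9)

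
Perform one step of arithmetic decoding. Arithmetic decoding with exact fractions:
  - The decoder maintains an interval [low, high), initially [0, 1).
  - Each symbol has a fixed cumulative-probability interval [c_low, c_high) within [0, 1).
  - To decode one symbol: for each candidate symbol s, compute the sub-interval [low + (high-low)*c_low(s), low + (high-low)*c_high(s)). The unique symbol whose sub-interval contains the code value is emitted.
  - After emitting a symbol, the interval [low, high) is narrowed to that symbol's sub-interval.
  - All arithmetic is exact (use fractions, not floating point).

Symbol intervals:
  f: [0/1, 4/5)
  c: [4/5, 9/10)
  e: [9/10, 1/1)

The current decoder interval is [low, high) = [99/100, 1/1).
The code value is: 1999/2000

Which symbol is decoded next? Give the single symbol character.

Answer: e

Derivation:
Interval width = high − low = 1/1 − 99/100 = 1/100
Scaled code = (code − low) / width = (1999/2000 − 99/100) / 1/100 = 19/20
  f: [0/1, 4/5) 
  c: [4/5, 9/10) 
  e: [9/10, 1/1) ← scaled code falls here ✓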